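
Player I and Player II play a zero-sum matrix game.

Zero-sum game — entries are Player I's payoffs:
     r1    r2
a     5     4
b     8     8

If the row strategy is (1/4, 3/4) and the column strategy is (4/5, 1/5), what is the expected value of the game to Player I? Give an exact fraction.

Against (4/5, 1/5), each row's expected payoff is a: 24/5; b: 8.
Taking the (1/4, 3/4)-weighted average: (1/4)·(24/5) + (3/4)·(8) = 36/5.

36/5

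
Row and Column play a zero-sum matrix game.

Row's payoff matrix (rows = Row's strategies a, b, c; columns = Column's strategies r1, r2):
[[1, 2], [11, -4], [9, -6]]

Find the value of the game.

Row c is strictly dominated by row b, so Row never plays it.
The remaining 2×2 game on (a, b) × (r1, r2) has no saddle point. Let Row play a with probability p; indifference gives p + 11(1−p) = 2p − 4(1−p), so p = 15/16.
Similarly Column's optimal q on r1 is 3/8, and the value is 1·(3/8) + (2)·(5/8) = 13/8.

13/8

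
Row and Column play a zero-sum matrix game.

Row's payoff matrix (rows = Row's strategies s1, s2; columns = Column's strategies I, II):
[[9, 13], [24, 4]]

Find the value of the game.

23/2

Row minima are 9 and 4, so Row's maximin is 9; column maxima are 24 and 13, so Column's minimax is 13. These differ, so the equilibrium is in mixed strategies.
Let Row play s1 with probability p. Column is indifferent when 9p + 24(1−p) = 13p + 4(1−p), giving p = 5/6.
Let Column play I with probability q. Row is indifferent when 9q + 13(1−q) = 24q + 4(1−q), giving q = 3/8.
The value is 9·(3/8) + (13)·(5/8) = 23/2.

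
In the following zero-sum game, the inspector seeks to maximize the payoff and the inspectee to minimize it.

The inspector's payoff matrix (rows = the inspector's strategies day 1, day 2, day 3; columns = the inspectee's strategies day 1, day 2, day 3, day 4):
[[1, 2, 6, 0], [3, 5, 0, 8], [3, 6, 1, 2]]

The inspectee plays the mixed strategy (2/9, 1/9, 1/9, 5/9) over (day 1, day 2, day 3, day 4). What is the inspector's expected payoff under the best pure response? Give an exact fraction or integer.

day 1: (1)·(2/9) + (2)·(1/9) + (6)·(1/9) + (0)·(5/9) = 10/9.
day 2: (3)·(2/9) + (5)·(1/9) + (0)·(1/9) + (8)·(5/9) = 17/3.
day 3: (3)·(2/9) + (6)·(1/9) + (1)·(1/9) + (2)·(5/9) = 23/9.
The best pure response is day 2 with expected payoff 17/3.

17/3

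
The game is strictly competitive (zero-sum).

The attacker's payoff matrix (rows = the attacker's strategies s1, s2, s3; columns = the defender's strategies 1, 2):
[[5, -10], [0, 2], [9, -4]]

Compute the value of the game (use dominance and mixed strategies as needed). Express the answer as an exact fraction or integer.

Row s1 is strictly dominated by row s3, so the attacker never plays it.
The remaining 2×2 game on (s2, s3) × (1, 2) has no saddle point. Let the attacker play s2 with probability p; indifference gives 9(1−p) = 2p − 4(1−p), so p = 13/15.
Similarly the defender's optimal q on 1 is 2/5, and the value is 0·(2/5) + (2)·(3/5) = 6/5.

6/5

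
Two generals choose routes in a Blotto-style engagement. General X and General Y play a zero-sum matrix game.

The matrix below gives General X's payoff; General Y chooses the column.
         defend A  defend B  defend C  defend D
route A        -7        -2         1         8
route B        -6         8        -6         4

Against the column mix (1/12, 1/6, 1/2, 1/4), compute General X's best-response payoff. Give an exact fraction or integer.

19/12

route A: (-7)·(1/12) + (-2)·(1/6) + (1)·(1/2) + (8)·(1/4) = 19/12.
route B: (-6)·(1/12) + (8)·(1/6) + (-6)·(1/2) + (4)·(1/4) = -7/6.
The best pure response is route A with expected payoff 19/12.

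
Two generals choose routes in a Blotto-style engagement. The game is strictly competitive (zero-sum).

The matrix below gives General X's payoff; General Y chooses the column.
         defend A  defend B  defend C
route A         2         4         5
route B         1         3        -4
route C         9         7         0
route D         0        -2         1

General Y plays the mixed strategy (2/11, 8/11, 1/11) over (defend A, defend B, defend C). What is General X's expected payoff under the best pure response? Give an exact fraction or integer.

route A: (2)·(2/11) + (4)·(8/11) + (5)·(1/11) = 41/11.
route B: (1)·(2/11) + (3)·(8/11) + (-4)·(1/11) = 2.
route C: (9)·(2/11) + (7)·(8/11) + (0)·(1/11) = 74/11.
route D: (0)·(2/11) + (-2)·(8/11) + (1)·(1/11) = -15/11.
The best pure response is route C with expected payoff 74/11.

74/11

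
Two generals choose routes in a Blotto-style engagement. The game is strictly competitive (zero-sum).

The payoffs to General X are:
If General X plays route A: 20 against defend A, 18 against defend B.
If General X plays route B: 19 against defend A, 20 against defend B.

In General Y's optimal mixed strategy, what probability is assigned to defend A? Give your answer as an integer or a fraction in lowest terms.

2/3

Row minima are 18 and 19, so General X's maximin is 19; column maxima are 20 and 20, so General Y's minimax is 20. These differ, so the equilibrium is in mixed strategies.
Let General Y play defend A with probability q. General X is indifferent when 20q + 18(1−q) = 19q + 20(1−q), giving q = 2/3.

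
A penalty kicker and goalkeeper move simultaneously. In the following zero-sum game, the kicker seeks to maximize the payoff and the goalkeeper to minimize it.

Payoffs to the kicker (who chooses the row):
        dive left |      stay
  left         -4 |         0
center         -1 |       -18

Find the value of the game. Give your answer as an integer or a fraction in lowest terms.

-24/7

Row minima are -4 and -18, so the kicker's maximin is -4; column maxima are -1 and 0, so the goalkeeper's minimax is -1. These differ, so the equilibrium is in mixed strategies.
Let the kicker play left with probability p. The goalkeeper is indifferent when −4p − (1−p) = −18(1−p), giving p = 17/21.
Let the goalkeeper play dive left with probability q. The kicker is indifferent when −4q = −q − 18(1−q), giving q = 6/7.
The value is -4·(6/7) + (0)·(1/7) = -24/7.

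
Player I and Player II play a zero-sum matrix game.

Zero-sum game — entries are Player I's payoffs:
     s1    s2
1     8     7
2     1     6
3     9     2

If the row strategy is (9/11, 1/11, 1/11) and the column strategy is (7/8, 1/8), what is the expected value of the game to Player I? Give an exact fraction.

Against (7/8, 1/8), each row's expected payoff is 1: 63/8; 2: 13/8; 3: 65/8.
Taking the (9/11, 1/11, 1/11)-weighted average: (9/11)·(63/8) + (1/11)·(13/8) + (1/11)·(65/8) = 645/88.

645/88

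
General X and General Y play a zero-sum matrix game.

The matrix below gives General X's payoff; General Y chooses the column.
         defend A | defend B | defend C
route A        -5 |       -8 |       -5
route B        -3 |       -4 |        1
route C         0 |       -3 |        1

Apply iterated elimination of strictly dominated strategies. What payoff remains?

Row route A is strictly dominated by row route B (-3>-5, -4>-8, 1>-5); eliminate route A.
Column defend C is strictly dominated by defend A for General Y (-3<1, 0<1); eliminate defend C.
Column defend A is strictly dominated by defend B for General Y (-4<-3, -3<0); eliminate defend A.
Row route B is strictly dominated by row route C (-3>-4); eliminate route B.
Only (route C, defend B) remains, with payoff -3.

-3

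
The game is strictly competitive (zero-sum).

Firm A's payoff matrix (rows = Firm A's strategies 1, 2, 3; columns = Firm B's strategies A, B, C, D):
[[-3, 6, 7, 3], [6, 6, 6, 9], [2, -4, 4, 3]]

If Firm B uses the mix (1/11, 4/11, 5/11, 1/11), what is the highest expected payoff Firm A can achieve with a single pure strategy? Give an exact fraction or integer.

69/11

1: (-3)·(1/11) + (6)·(4/11) + (7)·(5/11) + (3)·(1/11) = 59/11.
2: (6)·(1/11) + (6)·(4/11) + (6)·(5/11) + (9)·(1/11) = 69/11.
3: (2)·(1/11) + (-4)·(4/11) + (4)·(5/11) + (3)·(1/11) = 9/11.
The best pure response is 2 with expected payoff 69/11.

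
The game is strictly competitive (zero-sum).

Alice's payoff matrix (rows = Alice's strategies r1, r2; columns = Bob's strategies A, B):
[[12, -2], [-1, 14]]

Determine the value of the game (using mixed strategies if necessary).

166/29

Row minima are -2 and -1, so Alice's maximin is -1; column maxima are 12 and 14, so Bob's minimax is 12. These differ, so the equilibrium is in mixed strategies.
Let Alice play r1 with probability p. Bob is indifferent when 12p − (1−p) = −2p + 14(1−p), giving p = 15/29.
Let Bob play A with probability q. Alice is indifferent when 12q − 2(1−q) = −q + 14(1−q), giving q = 16/29.
The value is 12·(16/29) + (-2)·(13/29) = 166/29.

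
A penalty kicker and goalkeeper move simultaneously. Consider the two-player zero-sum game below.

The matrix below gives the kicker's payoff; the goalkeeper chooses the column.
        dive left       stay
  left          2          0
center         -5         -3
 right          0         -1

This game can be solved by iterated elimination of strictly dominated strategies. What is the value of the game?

0

Row center is strictly dominated by row left (2>-5, 0>-3); eliminate center.
Column dive left is strictly dominated by stay for the goalkeeper (0<2, -1<0); eliminate dive left.
Row right is strictly dominated by row left (0>-1); eliminate right.
Only (left, stay) remains, with payoff 0.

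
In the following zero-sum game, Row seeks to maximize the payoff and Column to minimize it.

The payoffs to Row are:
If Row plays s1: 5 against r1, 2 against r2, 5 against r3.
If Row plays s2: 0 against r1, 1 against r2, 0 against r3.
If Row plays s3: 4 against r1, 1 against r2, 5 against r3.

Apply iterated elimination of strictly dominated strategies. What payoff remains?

Row s2 is strictly dominated by row s1 (5>0, 2>1, 5>0); eliminate s2.
Column r3 is strictly dominated by r2 for Column (2<5, 1<5); eliminate r3.
Column r1 is strictly dominated by r2 for Column (2<5, 1<4); eliminate r1.
Row s3 is strictly dominated by row s1 (2>1); eliminate s3.
Only (s1, r2) remains, with payoff 2.

2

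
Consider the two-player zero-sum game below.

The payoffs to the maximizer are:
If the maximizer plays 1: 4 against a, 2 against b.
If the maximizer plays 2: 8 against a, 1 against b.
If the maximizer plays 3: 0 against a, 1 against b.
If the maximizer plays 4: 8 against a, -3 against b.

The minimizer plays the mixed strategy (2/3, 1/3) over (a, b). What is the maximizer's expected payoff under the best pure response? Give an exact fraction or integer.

17/3

1: (4)·(2/3) + (2)·(1/3) = 10/3.
2: (8)·(2/3) + (1)·(1/3) = 17/3.
3: (0)·(2/3) + (1)·(1/3) = 1/3.
4: (8)·(2/3) + (-3)·(1/3) = 13/3.
The best pure response is 2 with expected payoff 17/3.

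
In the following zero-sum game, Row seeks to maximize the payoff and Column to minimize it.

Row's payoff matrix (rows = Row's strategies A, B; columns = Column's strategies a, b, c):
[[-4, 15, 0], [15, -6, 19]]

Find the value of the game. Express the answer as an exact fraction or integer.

Column c is strictly dominated by a for Column (it gives Row more in every row).
The remaining 2×2 game on (A, B) × (a, b) has no saddle point. Let Row play A with probability p; indifference gives −4p + 15(1−p) = 15p − 6(1−p), so p = 21/40.
Similarly Column's optimal q on a is 21/40, and the value is -4·(21/40) + (15)·(19/40) = 201/40.

201/40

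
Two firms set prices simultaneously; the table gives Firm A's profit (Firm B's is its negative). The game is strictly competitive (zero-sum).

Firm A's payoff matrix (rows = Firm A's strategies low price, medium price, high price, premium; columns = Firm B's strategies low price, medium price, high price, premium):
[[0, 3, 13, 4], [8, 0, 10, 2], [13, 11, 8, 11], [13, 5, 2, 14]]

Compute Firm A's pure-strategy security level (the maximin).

8

The worst-case payoff for each row is low price: 0, medium price: 0, high price: 8, premium: 2.
The best of these is 8.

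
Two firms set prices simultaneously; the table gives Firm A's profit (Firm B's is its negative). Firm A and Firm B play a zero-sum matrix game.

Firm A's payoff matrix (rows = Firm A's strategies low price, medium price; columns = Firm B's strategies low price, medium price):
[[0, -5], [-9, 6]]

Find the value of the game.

-9/4

Row minima are -5 and -9, so Firm A's maximin is -5; column maxima are 0 and 6, so Firm B's minimax is 0. These differ, so the equilibrium is in mixed strategies.
Let Firm A play low price with probability p. Firm B is indifferent when −9(1−p) = −5p + 6(1−p), giving p = 3/4.
Let Firm B play low price with probability q. Firm A is indifferent when −5(1−q) = −9q + 6(1−q), giving q = 11/20.
The value is 0·(11/20) + (-5)·(9/20) = -9/4.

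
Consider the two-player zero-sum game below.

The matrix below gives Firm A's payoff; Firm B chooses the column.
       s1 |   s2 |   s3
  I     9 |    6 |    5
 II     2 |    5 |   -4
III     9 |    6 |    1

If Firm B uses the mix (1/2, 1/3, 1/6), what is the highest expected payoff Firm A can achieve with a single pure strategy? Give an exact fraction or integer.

I: (9)·(1/2) + (6)·(1/3) + (5)·(1/6) = 22/3.
II: (2)·(1/2) + (5)·(1/3) + (-4)·(1/6) = 2.
III: (9)·(1/2) + (6)·(1/3) + (1)·(1/6) = 20/3.
The best pure response is I with expected payoff 22/3.

22/3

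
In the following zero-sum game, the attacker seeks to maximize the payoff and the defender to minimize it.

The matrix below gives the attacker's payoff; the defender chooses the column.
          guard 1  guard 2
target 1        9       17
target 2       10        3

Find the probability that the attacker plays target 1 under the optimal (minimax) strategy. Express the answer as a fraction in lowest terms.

7/15

Row minima are 9 and 3, so the attacker's maximin is 9; column maxima are 10 and 17, so the defender's minimax is 10. These differ, so the equilibrium is in mixed strategies.
Let the attacker play target 1 with probability p. The defender is indifferent when 9p + 10(1−p) = 17p + 3(1−p), giving p = 7/15.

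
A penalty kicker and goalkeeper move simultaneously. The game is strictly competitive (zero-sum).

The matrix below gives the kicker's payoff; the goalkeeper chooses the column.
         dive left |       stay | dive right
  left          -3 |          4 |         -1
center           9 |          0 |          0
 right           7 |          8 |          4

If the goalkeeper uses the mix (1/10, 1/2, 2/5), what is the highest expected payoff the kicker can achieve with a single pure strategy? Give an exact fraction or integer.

left: (-3)·(1/10) + (4)·(1/2) + (-1)·(2/5) = 13/10.
center: (9)·(1/10) + (0)·(1/2) + (0)·(2/5) = 9/10.
right: (7)·(1/10) + (8)·(1/2) + (4)·(2/5) = 63/10.
The best pure response is right with expected payoff 63/10.

63/10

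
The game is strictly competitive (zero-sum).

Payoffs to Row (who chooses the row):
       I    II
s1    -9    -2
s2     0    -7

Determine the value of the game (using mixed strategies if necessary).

-9/2

Row minima are -9 and -7, so Row's maximin is -7; column maxima are 0 and -2, so Column's minimax is -2. These differ, so the equilibrium is in mixed strategies.
Let Row play s1 with probability p. Column is indifferent when −9p = −2p − 7(1−p), giving p = 1/2.
Let Column play I with probability q. Row is indifferent when −9q − 2(1−q) = −7(1−q), giving q = 5/14.
The value is -9·(5/14) + (-2)·(9/14) = -9/2.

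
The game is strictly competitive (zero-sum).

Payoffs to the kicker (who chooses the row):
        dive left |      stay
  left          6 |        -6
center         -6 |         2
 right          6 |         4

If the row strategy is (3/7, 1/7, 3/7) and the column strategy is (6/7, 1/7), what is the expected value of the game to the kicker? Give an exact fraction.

Against (6/7, 1/7), each row's expected payoff is left: 30/7; center: -34/7; right: 40/7.
Taking the (3/7, 1/7, 3/7)-weighted average: (3/7)·(30/7) + (1/7)·(-34/7) + (3/7)·(40/7) = 176/49.

176/49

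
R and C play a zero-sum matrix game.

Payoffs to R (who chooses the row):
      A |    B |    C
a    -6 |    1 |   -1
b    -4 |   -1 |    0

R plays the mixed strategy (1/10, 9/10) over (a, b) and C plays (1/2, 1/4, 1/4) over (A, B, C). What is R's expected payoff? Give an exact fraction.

-93/40

Against (1/2, 1/4, 1/4), each row's expected payoff is a: -3; b: -9/4.
Taking the (1/10, 9/10)-weighted average: (1/10)·(-3) + (9/10)·(-9/4) = -93/40.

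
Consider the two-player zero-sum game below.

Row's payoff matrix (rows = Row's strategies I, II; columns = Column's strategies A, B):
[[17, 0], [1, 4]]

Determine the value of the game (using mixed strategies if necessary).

Row minima are 0 and 1, so Row's maximin is 1; column maxima are 17 and 4, so Column's minimax is 4. These differ, so the equilibrium is in mixed strategies.
Let Row play I with probability p. Column is indifferent when 17p + (1−p) = 4(1−p), giving p = 3/20.
Let Column play A with probability q. Row is indifferent when 17q = q + 4(1−q), giving q = 1/5.
The value is 17·(1/5) + (0)·(4/5) = 17/5.

17/5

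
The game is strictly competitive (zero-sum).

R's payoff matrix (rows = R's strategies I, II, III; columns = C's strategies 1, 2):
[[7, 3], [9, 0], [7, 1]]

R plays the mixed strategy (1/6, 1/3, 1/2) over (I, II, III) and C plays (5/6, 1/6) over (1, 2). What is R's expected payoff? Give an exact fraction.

Against (5/6, 1/6), each row's expected payoff is I: 19/3; II: 15/2; III: 6.
Taking the (1/6, 1/3, 1/2)-weighted average: (1/6)·(19/3) + (1/3)·(15/2) + (1/2)·(6) = 59/9.

59/9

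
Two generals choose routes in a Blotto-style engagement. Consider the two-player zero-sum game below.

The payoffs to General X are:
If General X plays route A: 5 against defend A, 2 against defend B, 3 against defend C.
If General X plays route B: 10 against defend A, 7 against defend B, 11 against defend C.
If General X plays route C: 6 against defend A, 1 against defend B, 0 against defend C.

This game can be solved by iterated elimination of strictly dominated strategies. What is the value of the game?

Row route C is strictly dominated by row route B (10>6, 7>1, 11>0); eliminate route C.
Row route A is strictly dominated by row route B (10>5, 7>2, 11>3); eliminate route A.
Column defend A is strictly dominated by defend B for General Y (7<10); eliminate defend A.
Column defend C is strictly dominated by defend B for General Y (7<11); eliminate defend C.
Only (route B, defend B) remains, with payoff 7.

7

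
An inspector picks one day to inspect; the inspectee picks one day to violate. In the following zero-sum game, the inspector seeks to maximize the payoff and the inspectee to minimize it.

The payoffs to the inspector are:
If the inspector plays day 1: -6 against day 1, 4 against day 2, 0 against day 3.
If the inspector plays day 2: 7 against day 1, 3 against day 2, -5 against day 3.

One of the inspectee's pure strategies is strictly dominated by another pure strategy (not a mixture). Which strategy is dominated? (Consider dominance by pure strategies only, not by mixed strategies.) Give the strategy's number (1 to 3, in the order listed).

2

The inspectee prefers columns that give the inspector less. Compare day 2 with day 3: 0 < 4, -5 < 3.
So day 3 strictly dominates day 2 for the inspectee; day 2 is strictly dominated.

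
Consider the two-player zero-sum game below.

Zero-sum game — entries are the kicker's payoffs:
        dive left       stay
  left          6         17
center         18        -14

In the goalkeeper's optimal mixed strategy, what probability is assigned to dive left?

31/43

Row minima are 6 and -14, so the kicker's maximin is 6; column maxima are 18 and 17, so the goalkeeper's minimax is 17. These differ, so the equilibrium is in mixed strategies.
Let the goalkeeper play dive left with probability q. The kicker is indifferent when 6q + 17(1−q) = 18q − 14(1−q), giving q = 31/43.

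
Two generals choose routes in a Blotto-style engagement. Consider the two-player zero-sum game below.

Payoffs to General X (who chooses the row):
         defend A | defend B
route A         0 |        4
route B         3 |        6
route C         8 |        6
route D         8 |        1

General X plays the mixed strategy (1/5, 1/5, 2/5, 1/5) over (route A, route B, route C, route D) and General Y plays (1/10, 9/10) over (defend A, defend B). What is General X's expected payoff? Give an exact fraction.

Against (1/10, 9/10), each row's expected payoff is route A: 18/5; route B: 57/10; route C: 31/5; route D: 17/10.
Taking the (1/5, 1/5, 2/5, 1/5)-weighted average: (1/5)·(18/5) + (1/5)·(57/10) + (2/5)·(31/5) + (1/5)·(17/10) = 117/25.

117/25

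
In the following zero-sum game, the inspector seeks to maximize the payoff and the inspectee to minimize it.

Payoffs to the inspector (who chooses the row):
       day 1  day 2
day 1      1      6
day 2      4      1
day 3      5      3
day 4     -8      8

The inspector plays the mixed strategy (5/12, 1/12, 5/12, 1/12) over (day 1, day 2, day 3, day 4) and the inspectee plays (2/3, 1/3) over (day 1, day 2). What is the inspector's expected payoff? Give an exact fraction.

Against (2/3, 1/3), each row's expected payoff is day 1: 8/3; day 2: 3; day 3: 13/3; day 4: -8/3.
Taking the (5/12, 1/12, 5/12, 1/12)-weighted average: (5/12)·(8/3) + (1/12)·(3) + (5/12)·(13/3) + (1/12)·(-8/3) = 53/18.

53/18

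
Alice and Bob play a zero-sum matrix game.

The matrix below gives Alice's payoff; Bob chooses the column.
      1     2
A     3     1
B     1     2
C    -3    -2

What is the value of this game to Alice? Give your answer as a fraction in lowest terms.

5/3

Row C is strictly dominated by row A, so Alice never plays it.
The remaining 2×2 game on (A, B) × (1, 2) has no saddle point. Let Alice play A with probability p; indifference gives 3p + (1−p) = p + 2(1−p), so p = 1/3.
Similarly Bob's optimal q on 1 is 1/3, and the value is 3·(1/3) + (1)·(2/3) = 5/3.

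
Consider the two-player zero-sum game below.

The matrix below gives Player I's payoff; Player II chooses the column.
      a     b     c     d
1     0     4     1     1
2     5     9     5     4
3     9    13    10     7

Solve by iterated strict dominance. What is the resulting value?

Row 1 is strictly dominated by row 2 (5>0, 9>4, 5>1, 4>1); eliminate 1.
Row 2 is strictly dominated by row 3 (9>5, 13>9, 10>5, 7>4); eliminate 2.
Column b is strictly dominated by a for Player II (9<13); eliminate b.
Column a is strictly dominated by d for Player II (7<9); eliminate a.
Column c is strictly dominated by d for Player II (7<10); eliminate c.
Only (3, d) remains, with payoff 7.

7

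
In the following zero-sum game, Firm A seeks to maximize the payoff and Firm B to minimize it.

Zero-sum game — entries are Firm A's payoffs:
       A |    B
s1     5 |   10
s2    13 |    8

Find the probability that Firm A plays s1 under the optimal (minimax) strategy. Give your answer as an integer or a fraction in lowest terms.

1/2

Row minima are 5 and 8, so Firm A's maximin is 8; column maxima are 13 and 10, so Firm B's minimax is 10. These differ, so the equilibrium is in mixed strategies.
Let Firm A play s1 with probability p. Firm B is indifferent when 5p + 13(1−p) = 10p + 8(1−p), giving p = 1/2.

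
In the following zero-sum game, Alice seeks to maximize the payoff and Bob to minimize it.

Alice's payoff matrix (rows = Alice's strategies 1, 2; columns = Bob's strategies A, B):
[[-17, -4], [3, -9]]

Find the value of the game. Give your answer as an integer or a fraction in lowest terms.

-33/5

Row minima are -17 and -9, so Alice's maximin is -9; column maxima are 3 and -4, so Bob's minimax is -4. These differ, so the equilibrium is in mixed strategies.
Let Alice play 1 with probability p. Bob is indifferent when −17p + 3(1−p) = −4p − 9(1−p), giving p = 12/25.
Let Bob play A with probability q. Alice is indifferent when −17q − 4(1−q) = 3q − 9(1−q), giving q = 1/5.
The value is -17·(1/5) + (-4)·(4/5) = -33/5.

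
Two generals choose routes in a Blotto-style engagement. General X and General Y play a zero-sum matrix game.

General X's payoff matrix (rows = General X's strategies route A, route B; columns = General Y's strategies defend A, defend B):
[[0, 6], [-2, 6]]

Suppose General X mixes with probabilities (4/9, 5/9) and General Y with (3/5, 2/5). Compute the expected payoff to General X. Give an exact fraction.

Against (3/5, 2/5), each row's expected payoff is route A: 12/5; route B: 6/5.
Taking the (4/9, 5/9)-weighted average: (4/9)·(12/5) + (5/9)·(6/5) = 26/15.

26/15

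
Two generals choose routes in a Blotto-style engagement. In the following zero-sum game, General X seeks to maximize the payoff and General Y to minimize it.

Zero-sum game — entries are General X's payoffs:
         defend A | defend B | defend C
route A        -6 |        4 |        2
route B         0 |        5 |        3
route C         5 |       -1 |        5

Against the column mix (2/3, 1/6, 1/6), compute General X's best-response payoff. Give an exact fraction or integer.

route A: (-6)·(2/3) + (4)·(1/6) + (2)·(1/6) = -3.
route B: (0)·(2/3) + (5)·(1/6) + (3)·(1/6) = 4/3.
route C: (5)·(2/3) + (-1)·(1/6) + (5)·(1/6) = 4.
The best pure response is route C with expected payoff 4.

4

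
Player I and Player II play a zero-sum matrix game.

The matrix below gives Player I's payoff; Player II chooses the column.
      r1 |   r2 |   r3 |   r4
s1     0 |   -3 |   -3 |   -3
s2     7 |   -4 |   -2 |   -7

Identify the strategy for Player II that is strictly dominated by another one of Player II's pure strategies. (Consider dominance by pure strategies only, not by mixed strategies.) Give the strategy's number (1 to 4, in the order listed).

1

Player II prefers columns that give Player I less. Compare r1 with r2: -3 < 0, -4 < 7.
So r2 strictly dominates r1 for Player II; r1 is strictly dominated.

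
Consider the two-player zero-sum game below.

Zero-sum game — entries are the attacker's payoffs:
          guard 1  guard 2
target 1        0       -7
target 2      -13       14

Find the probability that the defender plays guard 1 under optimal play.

Row minima are -7 and -13, so the attacker's maximin is -7; column maxima are 0 and 14, so the defender's minimax is 0. These differ, so the equilibrium is in mixed strategies.
Let the defender play guard 1 with probability q. The attacker is indifferent when −7(1−q) = −13q + 14(1−q), giving q = 21/34.

21/34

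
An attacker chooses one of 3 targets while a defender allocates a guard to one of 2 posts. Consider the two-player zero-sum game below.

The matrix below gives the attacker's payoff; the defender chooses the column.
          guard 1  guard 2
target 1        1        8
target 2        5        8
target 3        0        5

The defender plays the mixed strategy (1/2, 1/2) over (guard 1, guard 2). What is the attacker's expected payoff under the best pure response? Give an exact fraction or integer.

13/2

target 1: (1)·(1/2) + (8)·(1/2) = 9/2.
target 2: (5)·(1/2) + (8)·(1/2) = 13/2.
target 3: (0)·(1/2) + (5)·(1/2) = 5/2.
The best pure response is target 2 with expected payoff 13/2.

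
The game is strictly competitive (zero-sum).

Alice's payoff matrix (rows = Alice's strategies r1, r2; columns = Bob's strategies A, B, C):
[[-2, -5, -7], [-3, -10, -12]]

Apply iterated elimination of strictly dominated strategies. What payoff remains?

Row r2 is strictly dominated by row r1 (-2>-3, -5>-10, -7>-12); eliminate r2.
Column B is strictly dominated by C for Bob (-7<-5); eliminate B.
Column A is strictly dominated by C for Bob (-7<-2); eliminate A.
Only (r1, C) remains, with payoff -7.

-7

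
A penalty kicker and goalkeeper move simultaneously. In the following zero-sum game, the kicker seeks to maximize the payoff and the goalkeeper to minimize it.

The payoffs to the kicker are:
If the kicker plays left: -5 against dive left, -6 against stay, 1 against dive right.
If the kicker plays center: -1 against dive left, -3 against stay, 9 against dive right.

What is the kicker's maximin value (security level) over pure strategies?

-3

The worst-case payoff for each row is left: -6, center: -3.
The best of these is -3.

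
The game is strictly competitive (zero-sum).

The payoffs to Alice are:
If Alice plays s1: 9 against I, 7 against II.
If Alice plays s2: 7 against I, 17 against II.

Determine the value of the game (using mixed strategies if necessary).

26/3

Row minima are 7 and 7, so Alice's maximin is 7; column maxima are 9 and 17, so Bob's minimax is 9. These differ, so the equilibrium is in mixed strategies.
Let Alice play s1 with probability p. Bob is indifferent when 9p + 7(1−p) = 7p + 17(1−p), giving p = 5/6.
Let Bob play I with probability q. Alice is indifferent when 9q + 7(1−q) = 7q + 17(1−q), giving q = 5/6.
The value is 9·(5/6) + (7)·(1/6) = 26/3.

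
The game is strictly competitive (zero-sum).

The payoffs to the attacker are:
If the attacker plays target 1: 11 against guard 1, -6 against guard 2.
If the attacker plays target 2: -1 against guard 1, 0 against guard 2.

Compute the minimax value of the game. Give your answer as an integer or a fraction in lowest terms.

Row minima are -6 and -1, so the attacker's maximin is -1; column maxima are 11 and 0, so the defender's minimax is 0. These differ, so the equilibrium is in mixed strategies.
Let the attacker play target 1 with probability p. The defender is indifferent when 11p − (1−p) = −6p, giving p = 1/18.
Let the defender play guard 1 with probability q. The attacker is indifferent when 11q − 6(1−q) = −q, giving q = 1/3.
The value is 11·(1/3) + (-6)·(2/3) = -1/3.

-1/3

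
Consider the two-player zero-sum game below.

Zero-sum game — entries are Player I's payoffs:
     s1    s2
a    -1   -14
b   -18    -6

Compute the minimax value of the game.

-246/25

Row minima are -14 and -18, so Player I's maximin is -14; column maxima are -1 and -6, so Player II's minimax is -6. These differ, so the equilibrium is in mixed strategies.
Let Player I play a with probability p. Player II is indifferent when −p − 18(1−p) = −14p − 6(1−p), giving p = 12/25.
Let Player II play s1 with probability q. Player I is indifferent when −q − 14(1−q) = −18q − 6(1−q), giving q = 8/25.
The value is -1·(8/25) + (-14)·(17/25) = -246/25.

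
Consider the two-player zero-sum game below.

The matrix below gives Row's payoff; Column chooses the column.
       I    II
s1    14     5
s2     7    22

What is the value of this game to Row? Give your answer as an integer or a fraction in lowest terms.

Row minima are 5 and 7, so Row's maximin is 7; column maxima are 14 and 22, so Column's minimax is 14. These differ, so the equilibrium is in mixed strategies.
Let Row play s1 with probability p. Column is indifferent when 14p + 7(1−p) = 5p + 22(1−p), giving p = 5/8.
Let Column play I with probability q. Row is indifferent when 14q + 5(1−q) = 7q + 22(1−q), giving q = 17/24.
The value is 14·(17/24) + (5)·(7/24) = 91/8.

91/8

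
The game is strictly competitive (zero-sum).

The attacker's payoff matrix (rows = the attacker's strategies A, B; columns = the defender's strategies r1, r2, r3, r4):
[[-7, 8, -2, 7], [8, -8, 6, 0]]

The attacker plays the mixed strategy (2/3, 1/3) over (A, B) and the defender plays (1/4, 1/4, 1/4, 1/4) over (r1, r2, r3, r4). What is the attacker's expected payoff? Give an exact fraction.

Against (1/4, 1/4, 1/4, 1/4), each row's expected payoff is A: 3/2; B: 3/2.
Taking the (2/3, 1/3)-weighted average: (2/3)·(3/2) + (1/3)·(3/2) = 3/2.

3/2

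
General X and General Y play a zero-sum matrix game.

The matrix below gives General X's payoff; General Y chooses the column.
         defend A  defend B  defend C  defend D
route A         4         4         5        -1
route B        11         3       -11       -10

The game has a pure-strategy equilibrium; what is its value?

Row minima: -1, -11 → General X's maximin is -1.
Column maxima: 11, 4, 5, -1 → General Y's minimax is -1.
They coincide at (route A, defend D), so the value is -1.

-1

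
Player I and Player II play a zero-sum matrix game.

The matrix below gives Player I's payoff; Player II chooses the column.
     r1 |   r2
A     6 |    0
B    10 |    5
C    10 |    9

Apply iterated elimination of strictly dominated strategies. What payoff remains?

Row A is strictly dominated by row B (10>6, 5>0); eliminate A.
Column r1 is strictly dominated by r2 for Player II (5<10, 9<10); eliminate r1.
Row B is strictly dominated by row C (9>5); eliminate B.
Only (C, r2) remains, with payoff 9.

9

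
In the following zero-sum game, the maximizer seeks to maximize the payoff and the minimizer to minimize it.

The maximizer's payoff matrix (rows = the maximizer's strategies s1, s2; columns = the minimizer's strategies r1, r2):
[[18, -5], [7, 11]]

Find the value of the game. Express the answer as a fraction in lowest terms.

233/27

Row minima are -5 and 7, so the maximizer's maximin is 7; column maxima are 18 and 11, so the minimizer's minimax is 11. These differ, so the equilibrium is in mixed strategies.
Let the maximizer play s1 with probability p. The minimizer is indifferent when 18p + 7(1−p) = −5p + 11(1−p), giving p = 4/27.
Let the minimizer play r1 with probability q. The maximizer is indifferent when 18q − 5(1−q) = 7q + 11(1−q), giving q = 16/27.
The value is 18·(16/27) + (-5)·(11/27) = 233/27.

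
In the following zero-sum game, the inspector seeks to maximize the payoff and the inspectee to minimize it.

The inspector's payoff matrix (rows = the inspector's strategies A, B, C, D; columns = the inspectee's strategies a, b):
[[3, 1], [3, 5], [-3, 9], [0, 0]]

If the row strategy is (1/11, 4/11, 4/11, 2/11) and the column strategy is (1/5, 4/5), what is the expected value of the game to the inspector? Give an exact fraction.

Against (1/5, 4/5), each row's expected payoff is A: 7/5; B: 23/5; C: 33/5; D: 0.
Taking the (1/11, 4/11, 4/11, 2/11)-weighted average: (1/11)·(7/5) + (4/11)·(23/5) + (4/11)·(33/5) + (2/11)·(0) = 21/5.

21/5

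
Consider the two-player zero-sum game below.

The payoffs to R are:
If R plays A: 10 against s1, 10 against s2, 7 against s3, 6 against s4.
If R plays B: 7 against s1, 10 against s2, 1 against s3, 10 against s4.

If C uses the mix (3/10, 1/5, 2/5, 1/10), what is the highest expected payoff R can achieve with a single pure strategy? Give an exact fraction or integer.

42/5

A: (10)·(3/10) + (10)·(1/5) + (7)·(2/5) + (6)·(1/10) = 42/5.
B: (7)·(3/10) + (10)·(1/5) + (1)·(2/5) + (10)·(1/10) = 11/2.
The best pure response is A with expected payoff 42/5.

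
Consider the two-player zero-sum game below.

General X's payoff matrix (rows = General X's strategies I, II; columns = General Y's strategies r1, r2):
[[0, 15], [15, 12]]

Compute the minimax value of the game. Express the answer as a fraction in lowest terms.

25/2

Row minima are 0 and 12, so General X's maximin is 12; column maxima are 15 and 15, so General Y's minimax is 15. These differ, so the equilibrium is in mixed strategies.
Let General X play I with probability p. General Y is indifferent when 15(1−p) = 15p + 12(1−p), giving p = 1/6.
Let General Y play r1 with probability q. General X is indifferent when 15(1−q) = 15q + 12(1−q), giving q = 1/6.
The value is 0·(1/6) + (15)·(5/6) = 25/2.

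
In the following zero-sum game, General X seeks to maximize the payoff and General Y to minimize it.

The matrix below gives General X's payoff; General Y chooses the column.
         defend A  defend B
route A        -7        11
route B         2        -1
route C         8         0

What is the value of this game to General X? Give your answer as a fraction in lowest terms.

Row route B is strictly dominated by row route C, so General X never plays it.
The remaining 2×2 game on (route A, route C) × (defend A, defend B) has no saddle point. Let General X play route A with probability p; indifference gives −7p + 8(1−p) = 11p, so p = 4/13.
Similarly General Y's optimal q on defend A is 11/26, and the value is -7·(11/26) + (11)·(15/26) = 44/13.

44/13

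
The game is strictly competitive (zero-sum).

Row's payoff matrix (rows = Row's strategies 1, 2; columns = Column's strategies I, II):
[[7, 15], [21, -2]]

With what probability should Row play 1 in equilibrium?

23/31

Row minima are 7 and -2, so Row's maximin is 7; column maxima are 21 and 15, so Column's minimax is 15. These differ, so the equilibrium is in mixed strategies.
Let Row play 1 with probability p. Column is indifferent when 7p + 21(1−p) = 15p − 2(1−p), giving p = 23/31.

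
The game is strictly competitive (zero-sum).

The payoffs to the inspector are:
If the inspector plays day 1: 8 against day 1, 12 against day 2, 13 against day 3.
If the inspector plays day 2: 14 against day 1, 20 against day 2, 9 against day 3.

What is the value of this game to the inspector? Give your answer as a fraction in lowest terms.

Column day 2 is strictly dominated by day 1 for the inspectee (it gives the inspector more in every row).
The remaining 2×2 game on (day 1, day 2) × (day 1, day 3) has no saddle point. Let the inspector play day 1 with probability p; indifference gives 8p + 14(1−p) = 13p + 9(1−p), so p = 1/2.
Similarly the inspectee's optimal q on day 1 is 2/5, and the value is 8·(2/5) + (13)·(3/5) = 11.

11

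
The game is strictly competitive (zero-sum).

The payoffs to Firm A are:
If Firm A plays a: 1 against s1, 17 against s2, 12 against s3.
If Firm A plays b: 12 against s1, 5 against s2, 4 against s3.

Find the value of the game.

140/19

Column s2 is strictly dominated by s3 for Firm B (it gives Firm A more in every row).
The remaining 2×2 game on (a, b) × (s1, s3) has no saddle point. Let Firm A play a with probability p; indifference gives p + 12(1−p) = 12p + 4(1−p), so p = 8/19.
Similarly Firm B's optimal q on s1 is 8/19, and the value is 1·(8/19) + (12)·(11/19) = 140/19.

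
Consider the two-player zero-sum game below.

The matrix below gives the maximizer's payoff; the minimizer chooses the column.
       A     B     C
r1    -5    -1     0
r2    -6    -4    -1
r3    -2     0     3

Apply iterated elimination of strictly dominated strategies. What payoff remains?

-2

Row r1 is strictly dominated by row r3 (-2>-5, 0>-1, 3>0); eliminate r1.
Column B is strictly dominated by A for the minimizer (-6<-4, -2<0); eliminate B.
Column C is strictly dominated by A for the minimizer (-6<-1, -2<3); eliminate C.
Row r2 is strictly dominated by row r3 (-2>-6); eliminate r2.
Only (r3, A) remains, with payoff -2.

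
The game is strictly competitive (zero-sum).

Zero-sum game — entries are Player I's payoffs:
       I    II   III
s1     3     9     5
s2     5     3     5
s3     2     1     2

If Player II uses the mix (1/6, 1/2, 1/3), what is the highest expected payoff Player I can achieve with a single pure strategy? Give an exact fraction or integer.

s1: (3)·(1/6) + (9)·(1/2) + (5)·(1/3) = 20/3.
s2: (5)·(1/6) + (3)·(1/2) + (5)·(1/3) = 4.
s3: (2)·(1/6) + (1)·(1/2) + (2)·(1/3) = 3/2.
The best pure response is s1 with expected payoff 20/3.

20/3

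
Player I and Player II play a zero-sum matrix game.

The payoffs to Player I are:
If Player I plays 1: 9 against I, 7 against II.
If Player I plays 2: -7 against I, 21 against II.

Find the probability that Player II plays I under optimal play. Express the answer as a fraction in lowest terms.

Row minima are 7 and -7, so Player I's maximin is 7; column maxima are 9 and 21, so Player II's minimax is 9. These differ, so the equilibrium is in mixed strategies.
Let Player II play I with probability q. Player I is indifferent when 9q + 7(1−q) = −7q + 21(1−q), giving q = 7/15.

7/15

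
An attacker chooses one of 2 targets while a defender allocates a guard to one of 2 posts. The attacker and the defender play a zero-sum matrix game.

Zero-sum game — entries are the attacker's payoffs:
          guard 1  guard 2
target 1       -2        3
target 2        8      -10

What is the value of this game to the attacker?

4/23

Row minima are -2 and -10, so the attacker's maximin is -2; column maxima are 8 and 3, so the defender's minimax is 3. These differ, so the equilibrium is in mixed strategies.
Let the attacker play target 1 with probability p. The defender is indifferent when −2p + 8(1−p) = 3p − 10(1−p), giving p = 18/23.
Let the defender play guard 1 with probability q. The attacker is indifferent when −2q + 3(1−q) = 8q − 10(1−q), giving q = 13/23.
The value is -2·(13/23) + (3)·(10/23) = 4/23.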